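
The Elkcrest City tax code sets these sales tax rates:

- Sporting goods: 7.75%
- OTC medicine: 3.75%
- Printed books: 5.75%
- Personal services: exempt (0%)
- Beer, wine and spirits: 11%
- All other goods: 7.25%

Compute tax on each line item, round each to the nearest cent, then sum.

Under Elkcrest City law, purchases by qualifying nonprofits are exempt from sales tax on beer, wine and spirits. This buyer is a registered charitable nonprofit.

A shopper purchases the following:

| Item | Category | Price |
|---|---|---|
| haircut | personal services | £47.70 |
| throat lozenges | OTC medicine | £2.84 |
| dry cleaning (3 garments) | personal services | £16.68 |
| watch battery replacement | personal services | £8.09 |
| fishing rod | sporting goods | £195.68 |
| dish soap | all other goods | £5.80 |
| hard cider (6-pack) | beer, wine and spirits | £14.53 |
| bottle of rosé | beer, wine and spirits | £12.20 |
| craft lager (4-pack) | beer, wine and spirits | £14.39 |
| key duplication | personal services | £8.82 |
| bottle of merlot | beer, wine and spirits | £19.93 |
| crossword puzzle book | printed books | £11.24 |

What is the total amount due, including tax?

£374.25

Haircut £47.70: personal services → 0% → £0.00
Throat lozenges £2.84: OTC medicine → 3.75% → £0.11
Dry cleaning (3 garments) £16.68: personal services → 0% → £0.00
Watch battery replacement £8.09: personal services → 0% → £0.00
Fishing rod £195.68: sporting goods → 7.75% → £15.17
Dish soap £5.80: all other goods → 7.25% → £0.42
Hard cider (6-pack) £14.53: beer, wine and spirits, buyer-exempt → 0% → £0.00
Bottle of rosé £12.20: beer, wine and spirits, buyer-exempt → 0% → £0.00
Craft lager (4-pack) £14.39: beer, wine and spirits, buyer-exempt → 0% → £0.00
Key duplication £8.82: personal services → 0% → £0.00
Bottle of merlot £19.93: beer, wine and spirits, buyer-exempt → 0% → £0.00
Crossword puzzle book £11.24: printed books → 5.75% → £0.65
Subtotal = £357.90; tax = £16.35; total due = £374.25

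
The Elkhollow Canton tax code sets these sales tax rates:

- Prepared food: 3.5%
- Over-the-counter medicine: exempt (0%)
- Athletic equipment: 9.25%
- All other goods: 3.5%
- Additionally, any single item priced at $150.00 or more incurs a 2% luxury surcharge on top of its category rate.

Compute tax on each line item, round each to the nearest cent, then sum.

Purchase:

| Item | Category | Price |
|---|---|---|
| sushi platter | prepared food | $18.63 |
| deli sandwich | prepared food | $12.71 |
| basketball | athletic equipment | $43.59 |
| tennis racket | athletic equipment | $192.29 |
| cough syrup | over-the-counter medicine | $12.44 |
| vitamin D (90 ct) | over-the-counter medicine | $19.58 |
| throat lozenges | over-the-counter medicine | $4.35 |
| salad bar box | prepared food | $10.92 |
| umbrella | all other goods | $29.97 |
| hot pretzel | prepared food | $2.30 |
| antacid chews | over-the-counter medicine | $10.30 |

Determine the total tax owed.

$28.26

Sushi platter $18.63: prepared food → 3.5% → $0.65
Deli sandwich $12.71: prepared food → 3.5% → $0.44
Basketball $43.59: athletic equipment → 9.25% → $4.03
Tennis racket $192.29: athletic equipment → 9.25% + 2% surcharge = 11.25% → $21.63
Cough syrup $12.44: over-the-counter medicine → 0% → $0.00
Vitamin D (90 ct) $19.58: over-the-counter medicine → 0% → $0.00
Throat lozenges $4.35: over-the-counter medicine → 0% → $0.00
Salad bar box $10.92: prepared food → 3.5% → $0.38
Umbrella $29.97: all other goods → 3.5% → $1.05
Hot pretzel $2.30: prepared food → 3.5% → $0.08
Antacid chews $10.30: over-the-counter medicine → 0% → $0.00
Total tax = $0.65 + $0.44 + $4.03 + $21.63 + $0.38 + $1.05 + $0.08 = $28.26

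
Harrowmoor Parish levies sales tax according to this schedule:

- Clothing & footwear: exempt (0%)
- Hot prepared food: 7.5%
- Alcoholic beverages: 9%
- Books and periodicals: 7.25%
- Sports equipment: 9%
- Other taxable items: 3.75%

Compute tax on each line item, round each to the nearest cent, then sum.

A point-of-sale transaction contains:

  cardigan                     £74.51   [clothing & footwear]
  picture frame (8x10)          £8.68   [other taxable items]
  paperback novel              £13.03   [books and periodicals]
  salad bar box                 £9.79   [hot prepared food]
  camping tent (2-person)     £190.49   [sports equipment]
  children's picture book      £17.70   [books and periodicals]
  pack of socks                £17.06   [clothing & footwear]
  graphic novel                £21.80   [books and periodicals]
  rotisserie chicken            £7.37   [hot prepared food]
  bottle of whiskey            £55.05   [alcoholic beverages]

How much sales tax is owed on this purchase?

£27.50

Cardigan £74.51: clothing & footwear → 0% → £0.00
Picture frame (8x10) £8.68: other taxable items → 3.75% → £0.33
Paperback novel £13.03: books and periodicals → 7.25% → £0.94
Salad bar box £9.79: hot prepared food → 7.5% → £0.73
Camping tent (2-person) £190.49: sports equipment → 9% → £17.14
Children's picture book £17.70: books and periodicals → 7.25% → £1.28
Pack of socks £17.06: clothing & footwear → 0% → £0.00
Graphic novel £21.80: books and periodicals → 7.25% → £1.58
Rotisserie chicken £7.37: hot prepared food → 7.5% → £0.55
Bottle of whiskey £55.05: alcoholic beverages → 9% → £4.95
Total tax = £0.33 + £0.94 + £0.73 + £17.14 + £1.28 + £1.58 + £0.55 + £4.95 = £27.50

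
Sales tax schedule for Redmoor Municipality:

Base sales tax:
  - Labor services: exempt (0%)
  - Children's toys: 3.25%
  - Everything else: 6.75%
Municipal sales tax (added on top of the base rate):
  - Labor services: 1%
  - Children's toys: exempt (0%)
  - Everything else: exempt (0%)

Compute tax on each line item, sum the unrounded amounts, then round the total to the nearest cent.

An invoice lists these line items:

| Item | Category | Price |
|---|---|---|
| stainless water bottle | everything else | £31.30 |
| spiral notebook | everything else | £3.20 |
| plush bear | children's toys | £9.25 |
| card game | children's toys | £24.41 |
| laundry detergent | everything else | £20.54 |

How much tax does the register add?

£4.81

Stainless water bottle £31.30: everything else → 6.75% + 0% municipal = 6.75% → £2.11275
Spiral notebook £3.20: everything else → 6.75% + 0% municipal = 6.75% → £0.216
Plush bear £9.25: children's toys → 3.25% + 0% municipal = 3.25% → £0.300625
Card game £24.41: children's toys → 3.25% + 0% municipal = 3.25% → £0.793325
Laundry detergent £20.54: everything else → 6.75% + 0% municipal = 6.75% → £1.38645
Unrounded tax sum = £4.80915 → £4.81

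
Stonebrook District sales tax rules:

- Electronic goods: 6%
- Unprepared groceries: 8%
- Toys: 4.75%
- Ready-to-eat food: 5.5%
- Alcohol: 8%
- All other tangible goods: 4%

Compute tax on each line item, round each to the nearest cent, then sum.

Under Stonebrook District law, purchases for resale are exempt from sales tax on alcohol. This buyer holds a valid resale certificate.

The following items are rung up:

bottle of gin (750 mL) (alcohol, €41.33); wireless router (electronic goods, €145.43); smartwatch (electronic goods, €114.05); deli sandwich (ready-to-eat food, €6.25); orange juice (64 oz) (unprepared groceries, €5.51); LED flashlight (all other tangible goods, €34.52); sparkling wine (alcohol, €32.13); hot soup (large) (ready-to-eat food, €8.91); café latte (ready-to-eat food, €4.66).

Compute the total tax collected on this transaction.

€18.48

Bottle of gin (750 mL) €41.33: alcohol, buyer-exempt → 0% → €0.00
Wireless router €145.43: electronic goods → 6% → €8.73
Smartwatch €114.05: electronic goods → 6% → €6.84
Deli sandwich €6.25: ready-to-eat food → 5.5% → €0.34
Orange juice (64 oz) €5.51: unprepared groceries → 8% → €0.44
LED flashlight €34.52: all other tangible goods → 4% → €1.38
Sparkling wine €32.13: alcohol, buyer-exempt → 0% → €0.00
Hot soup (large) €8.91: ready-to-eat food → 5.5% → €0.49
Café latte €4.66: ready-to-eat food → 5.5% → €0.26
Total tax = €8.73 + €6.84 + €0.34 + €0.44 + €1.38 + €0.49 + €0.26 = €18.48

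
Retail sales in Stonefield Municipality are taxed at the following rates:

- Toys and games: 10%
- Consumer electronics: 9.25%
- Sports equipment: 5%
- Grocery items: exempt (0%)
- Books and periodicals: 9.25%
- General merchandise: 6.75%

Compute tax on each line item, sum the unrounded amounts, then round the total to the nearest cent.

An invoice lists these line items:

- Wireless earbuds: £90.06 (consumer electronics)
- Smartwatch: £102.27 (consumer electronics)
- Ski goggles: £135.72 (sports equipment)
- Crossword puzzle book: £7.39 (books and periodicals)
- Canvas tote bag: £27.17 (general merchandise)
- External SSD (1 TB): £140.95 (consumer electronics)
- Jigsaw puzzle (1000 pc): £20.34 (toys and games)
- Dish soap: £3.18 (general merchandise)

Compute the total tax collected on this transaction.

£42.38

Wireless earbuds £90.06: consumer electronics → 9.25% → £8.33055
Smartwatch £102.27: consumer electronics → 9.25% → £9.459975
Ski goggles £135.72: sports equipment → 5% → £6.786
Crossword puzzle book £7.39: books and periodicals → 9.25% → £0.683575
Canvas tote bag £27.17: general merchandise → 6.75% → £1.833975
External SSD (1 TB) £140.95: consumer electronics → 9.25% → £13.037875
Jigsaw puzzle (1000 pc) £20.34: toys and games → 10% → £2.034
Dish soap £3.18: general merchandise → 6.75% → £0.21465
Unrounded tax sum = £42.3806 → £42.38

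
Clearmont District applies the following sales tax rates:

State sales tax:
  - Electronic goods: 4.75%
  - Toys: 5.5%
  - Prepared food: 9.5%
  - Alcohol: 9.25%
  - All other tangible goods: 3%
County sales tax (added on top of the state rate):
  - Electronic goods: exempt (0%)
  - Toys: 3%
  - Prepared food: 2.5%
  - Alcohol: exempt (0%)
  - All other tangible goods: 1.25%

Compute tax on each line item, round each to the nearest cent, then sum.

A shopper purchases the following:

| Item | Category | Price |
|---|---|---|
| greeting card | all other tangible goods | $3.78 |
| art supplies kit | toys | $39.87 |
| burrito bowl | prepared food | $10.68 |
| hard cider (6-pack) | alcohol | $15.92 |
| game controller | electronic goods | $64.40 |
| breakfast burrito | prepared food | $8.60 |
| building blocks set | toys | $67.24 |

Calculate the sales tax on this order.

Greeting card $3.78: all other tangible goods → 3% + 1.25% county = 4.25% → $0.16
Art supplies kit $39.87: toys → 5.5% + 3% county = 8.5% → $3.39
Burrito bowl $10.68: prepared food → 9.5% + 2.5% county = 12% → $1.28
Hard cider (6-pack) $15.92: alcohol → 9.25% + 0% county = 9.25% → $1.47
Game controller $64.40: electronic goods → 4.75% + 0% county = 4.75% → $3.06
Breakfast burrito $8.60: prepared food → 9.5% + 2.5% county = 12% → $1.03
Building blocks set $67.24: toys → 5.5% + 3% county = 8.5% → $5.72
Total tax = $0.16 + $3.39 + $1.28 + $1.47 + $3.06 + $1.03 + $5.72 = $16.11

$16.11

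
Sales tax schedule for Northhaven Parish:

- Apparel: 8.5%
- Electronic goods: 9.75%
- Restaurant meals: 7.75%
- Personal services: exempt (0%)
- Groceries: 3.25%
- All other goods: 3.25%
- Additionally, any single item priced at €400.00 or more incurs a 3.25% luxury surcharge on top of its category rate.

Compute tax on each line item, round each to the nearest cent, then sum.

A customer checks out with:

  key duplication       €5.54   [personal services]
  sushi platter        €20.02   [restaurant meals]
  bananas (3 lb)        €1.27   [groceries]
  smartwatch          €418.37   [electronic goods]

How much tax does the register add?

€55.98

Key duplication €5.54: personal services → 0% → €0.00
Sushi platter €20.02: restaurant meals → 7.75% → €1.55
Bananas (3 lb) €1.27: groceries → 3.25% → €0.04
Smartwatch €418.37: electronic goods → 9.75% + 3.25% surcharge = 13% → €54.39
Total tax = €1.55 + €0.04 + €54.39 = €55.98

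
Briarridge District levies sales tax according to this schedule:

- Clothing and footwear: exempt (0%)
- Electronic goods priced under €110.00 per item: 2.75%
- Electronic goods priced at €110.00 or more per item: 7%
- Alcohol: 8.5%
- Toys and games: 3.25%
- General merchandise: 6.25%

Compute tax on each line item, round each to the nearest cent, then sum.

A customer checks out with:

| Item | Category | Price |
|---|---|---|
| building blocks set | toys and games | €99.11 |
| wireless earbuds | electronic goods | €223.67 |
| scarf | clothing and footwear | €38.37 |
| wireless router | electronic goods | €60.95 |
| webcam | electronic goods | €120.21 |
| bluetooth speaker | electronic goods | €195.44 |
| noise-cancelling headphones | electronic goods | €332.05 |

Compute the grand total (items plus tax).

Building blocks set €99.11: toys and games → 3.25% → €3.22
Wireless earbuds €223.67: electronic goods, €110.00 or more → 7% → €15.66
Scarf €38.37: clothing and footwear → 0% → €0.00
Wireless router €60.95: electronic goods, under €110.00 → 2.75% → €1.68
Webcam €120.21: electronic goods, €110.00 or more → 7% → €8.41
Bluetooth speaker €195.44: electronic goods, €110.00 or more → 7% → €13.68
Noise-cancelling headphones €332.05: electronic goods, €110.00 or more → 7% → €23.24
Subtotal = €1069.80; tax = €65.89; total due = €1135.69

€1135.69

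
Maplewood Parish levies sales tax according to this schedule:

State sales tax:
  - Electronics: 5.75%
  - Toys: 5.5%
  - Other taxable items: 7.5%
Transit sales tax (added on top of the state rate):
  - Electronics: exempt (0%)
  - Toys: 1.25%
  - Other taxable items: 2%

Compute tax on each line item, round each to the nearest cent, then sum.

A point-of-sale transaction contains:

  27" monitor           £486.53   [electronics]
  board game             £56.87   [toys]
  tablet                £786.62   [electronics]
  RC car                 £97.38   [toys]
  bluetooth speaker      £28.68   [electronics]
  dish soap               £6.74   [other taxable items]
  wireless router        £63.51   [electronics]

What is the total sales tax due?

£89.56

27" monitor £486.53: electronics → 5.75% + 0% transit = 5.75% → £27.98
Board game £56.87: toys → 5.5% + 1.25% transit = 6.75% → £3.84
Tablet £786.62: electronics → 5.75% + 0% transit = 5.75% → £45.23
RC car £97.38: toys → 5.5% + 1.25% transit = 6.75% → £6.57
Bluetooth speaker £28.68: electronics → 5.75% + 0% transit = 5.75% → £1.65
Dish soap £6.74: other taxable items → 7.5% + 2% transit = 9.5% → £0.64
Wireless router £63.51: electronics → 5.75% + 0% transit = 5.75% → £3.65
Total tax = £27.98 + £3.84 + £45.23 + £6.57 + £1.65 + £0.64 + £3.65 = £89.56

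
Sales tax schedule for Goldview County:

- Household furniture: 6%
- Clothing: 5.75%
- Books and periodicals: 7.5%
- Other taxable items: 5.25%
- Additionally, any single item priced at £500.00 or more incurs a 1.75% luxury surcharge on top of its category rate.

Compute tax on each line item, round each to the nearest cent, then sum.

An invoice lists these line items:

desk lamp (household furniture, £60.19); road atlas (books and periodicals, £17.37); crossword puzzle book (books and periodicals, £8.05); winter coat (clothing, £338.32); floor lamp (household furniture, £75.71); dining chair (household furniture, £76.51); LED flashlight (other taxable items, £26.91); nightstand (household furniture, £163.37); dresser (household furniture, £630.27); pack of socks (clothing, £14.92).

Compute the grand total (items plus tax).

Desk lamp £60.19: household furniture → 6% → £3.61
Road atlas £17.37: books and periodicals → 7.5% → £1.30
Crossword puzzle book £8.05: books and periodicals → 7.5% → £0.60
Winter coat £338.32: clothing → 5.75% → £19.45
Floor lamp £75.71: household furniture → 6% → £4.54
Dining chair £76.51: household furniture → 6% → £4.59
LED flashlight £26.91: other taxable items → 5.25% → £1.41
Nightstand £163.37: household furniture → 6% → £9.80
Dresser £630.27: household furniture → 6% + 1.75% surcharge = 7.75% → £48.85
Pack of socks £14.92: clothing → 5.75% → £0.86
Subtotal = £1411.62; tax = £95.01; total due = £1506.63

£1506.63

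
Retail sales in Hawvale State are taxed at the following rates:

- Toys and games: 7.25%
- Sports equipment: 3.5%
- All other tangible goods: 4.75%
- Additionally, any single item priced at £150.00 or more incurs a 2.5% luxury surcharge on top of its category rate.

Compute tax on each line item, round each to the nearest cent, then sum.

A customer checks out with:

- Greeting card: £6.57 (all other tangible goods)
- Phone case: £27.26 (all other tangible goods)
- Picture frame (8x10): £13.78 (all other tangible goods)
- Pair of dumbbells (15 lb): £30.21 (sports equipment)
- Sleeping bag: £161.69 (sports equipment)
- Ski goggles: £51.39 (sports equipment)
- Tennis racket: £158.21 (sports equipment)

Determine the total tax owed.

Greeting card £6.57: all other tangible goods → 4.75% → £0.31
Phone case £27.26: all other tangible goods → 4.75% → £1.29
Picture frame (8x10) £13.78: all other tangible goods → 4.75% → £0.65
Pair of dumbbells (15 lb) £30.21: sports equipment → 3.5% → £1.06
Sleeping bag £161.69: sports equipment → 3.5% + 2.5% surcharge = 6% → £9.70
Ski goggles £51.39: sports equipment → 3.5% → £1.80
Tennis racket £158.21: sports equipment → 3.5% + 2.5% surcharge = 6% → £9.49
Total tax = £0.31 + £1.29 + £0.65 + £1.06 + £9.70 + £1.80 + £9.49 = £24.30

£24.30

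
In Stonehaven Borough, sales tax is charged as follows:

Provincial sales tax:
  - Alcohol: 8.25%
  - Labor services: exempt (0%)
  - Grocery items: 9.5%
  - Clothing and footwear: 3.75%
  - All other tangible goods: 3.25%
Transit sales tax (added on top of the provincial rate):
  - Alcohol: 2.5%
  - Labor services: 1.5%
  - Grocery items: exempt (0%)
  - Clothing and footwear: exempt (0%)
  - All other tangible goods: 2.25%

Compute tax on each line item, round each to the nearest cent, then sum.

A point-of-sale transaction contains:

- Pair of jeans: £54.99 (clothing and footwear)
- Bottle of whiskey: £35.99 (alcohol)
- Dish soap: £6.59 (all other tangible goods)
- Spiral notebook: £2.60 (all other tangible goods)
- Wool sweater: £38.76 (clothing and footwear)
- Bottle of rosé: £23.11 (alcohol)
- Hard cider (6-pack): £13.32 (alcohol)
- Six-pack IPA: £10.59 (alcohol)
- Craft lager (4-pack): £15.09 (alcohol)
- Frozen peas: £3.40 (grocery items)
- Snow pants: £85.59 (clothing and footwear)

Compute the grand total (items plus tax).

£308.11

Pair of jeans £54.99: clothing and footwear → 3.75% + 0% transit = 3.75% → £2.06
Bottle of whiskey £35.99: alcohol → 8.25% + 2.5% transit = 10.75% → £3.87
Dish soap £6.59: all other tangible goods → 3.25% + 2.25% transit = 5.5% → £0.36
Spiral notebook £2.60: all other tangible goods → 3.25% + 2.25% transit = 5.5% → £0.14
Wool sweater £38.76: clothing and footwear → 3.75% + 0% transit = 3.75% → £1.45
Bottle of rosé £23.11: alcohol → 8.25% + 2.5% transit = 10.75% → £2.48
Hard cider (6-pack) £13.32: alcohol → 8.25% + 2.5% transit = 10.75% → £1.43
Six-pack IPA £10.59: alcohol → 8.25% + 2.5% transit = 10.75% → £1.14
Craft lager (4-pack) £15.09: alcohol → 8.25% + 2.5% transit = 10.75% → £1.62
Frozen peas £3.40: grocery items → 9.5% + 0% transit = 9.5% → £0.32
Snow pants £85.59: clothing and footwear → 3.75% + 0% transit = 3.75% → £3.21
Subtotal = £290.03; tax = £18.08; total due = £308.11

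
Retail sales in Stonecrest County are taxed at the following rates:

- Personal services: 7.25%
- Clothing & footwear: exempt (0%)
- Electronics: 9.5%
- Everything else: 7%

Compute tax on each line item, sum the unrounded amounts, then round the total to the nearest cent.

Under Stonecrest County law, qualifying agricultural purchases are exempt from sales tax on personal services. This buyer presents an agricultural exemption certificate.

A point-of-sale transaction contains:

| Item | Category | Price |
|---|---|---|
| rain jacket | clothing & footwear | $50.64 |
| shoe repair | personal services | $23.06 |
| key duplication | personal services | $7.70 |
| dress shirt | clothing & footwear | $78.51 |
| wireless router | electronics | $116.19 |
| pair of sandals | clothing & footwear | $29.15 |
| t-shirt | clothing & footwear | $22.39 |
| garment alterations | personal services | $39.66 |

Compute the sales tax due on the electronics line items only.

Wireless router $116.19: electronics → 9.5% → $11.03805
Tax on electronics: unrounded sum = $11.03805 → $11.04

$11.04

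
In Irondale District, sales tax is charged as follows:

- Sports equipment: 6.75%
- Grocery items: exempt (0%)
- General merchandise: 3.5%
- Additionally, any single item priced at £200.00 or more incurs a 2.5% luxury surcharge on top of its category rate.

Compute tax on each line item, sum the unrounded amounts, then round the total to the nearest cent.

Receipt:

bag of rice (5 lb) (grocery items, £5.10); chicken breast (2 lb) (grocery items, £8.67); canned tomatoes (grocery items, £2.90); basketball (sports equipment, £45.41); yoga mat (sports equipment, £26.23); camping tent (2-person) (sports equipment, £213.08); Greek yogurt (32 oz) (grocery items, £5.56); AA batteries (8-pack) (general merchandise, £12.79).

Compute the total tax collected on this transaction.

Bag of rice (5 lb) £5.10: grocery items → 0% → £0.00
Chicken breast (2 lb) £8.67: grocery items → 0% → £0.00
Canned tomatoes £2.90: grocery items → 0% → £0.00
Basketball £45.41: sports equipment → 6.75% → £3.065175
Yoga mat £26.23: sports equipment → 6.75% → £1.770525
Camping tent (2-person) £213.08: sports equipment → 6.75% + 2.5% surcharge = 9.25% → £19.7099
Greek yogurt (32 oz) £5.56: grocery items → 0% → £0.00
AA batteries (8-pack) £12.79: general merchandise → 3.5% → £0.44765
Unrounded tax sum = £24.99325 → £24.99

£24.99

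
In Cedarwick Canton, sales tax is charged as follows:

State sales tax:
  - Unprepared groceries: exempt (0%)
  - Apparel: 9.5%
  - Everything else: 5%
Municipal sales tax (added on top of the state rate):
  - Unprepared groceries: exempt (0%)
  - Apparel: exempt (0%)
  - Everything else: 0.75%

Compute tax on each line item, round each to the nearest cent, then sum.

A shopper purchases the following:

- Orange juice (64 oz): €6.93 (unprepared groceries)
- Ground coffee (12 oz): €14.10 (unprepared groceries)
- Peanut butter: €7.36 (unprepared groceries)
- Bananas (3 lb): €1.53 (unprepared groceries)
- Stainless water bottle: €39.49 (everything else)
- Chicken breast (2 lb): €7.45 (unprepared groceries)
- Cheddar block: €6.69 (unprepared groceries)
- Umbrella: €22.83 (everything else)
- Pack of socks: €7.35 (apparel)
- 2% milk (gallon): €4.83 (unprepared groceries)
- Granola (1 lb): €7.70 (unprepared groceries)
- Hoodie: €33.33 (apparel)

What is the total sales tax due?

Orange juice (64 oz) €6.93: unprepared groceries → 0% + 0% municipal = 0% → €0.00
Ground coffee (12 oz) €14.10: unprepared groceries → 0% + 0% municipal = 0% → €0.00
Peanut butter €7.36: unprepared groceries → 0% + 0% municipal = 0% → €0.00
Bananas (3 lb) €1.53: unprepared groceries → 0% + 0% municipal = 0% → €0.00
Stainless water bottle €39.49: everything else → 5% + 0.75% municipal = 5.75% → €2.27
Chicken breast (2 lb) €7.45: unprepared groceries → 0% + 0% municipal = 0% → €0.00
Cheddar block €6.69: unprepared groceries → 0% + 0% municipal = 0% → €0.00
Umbrella €22.83: everything else → 5% + 0.75% municipal = 5.75% → €1.31
Pack of socks €7.35: apparel → 9.5% + 0% municipal = 9.5% → €0.70
2% milk (gallon) €4.83: unprepared groceries → 0% + 0% municipal = 0% → €0.00
Granola (1 lb) €7.70: unprepared groceries → 0% + 0% municipal = 0% → €0.00
Hoodie €33.33: apparel → 9.5% + 0% municipal = 9.5% → €3.17
Total tax = €2.27 + €1.31 + €0.70 + €3.17 = €7.45

€7.45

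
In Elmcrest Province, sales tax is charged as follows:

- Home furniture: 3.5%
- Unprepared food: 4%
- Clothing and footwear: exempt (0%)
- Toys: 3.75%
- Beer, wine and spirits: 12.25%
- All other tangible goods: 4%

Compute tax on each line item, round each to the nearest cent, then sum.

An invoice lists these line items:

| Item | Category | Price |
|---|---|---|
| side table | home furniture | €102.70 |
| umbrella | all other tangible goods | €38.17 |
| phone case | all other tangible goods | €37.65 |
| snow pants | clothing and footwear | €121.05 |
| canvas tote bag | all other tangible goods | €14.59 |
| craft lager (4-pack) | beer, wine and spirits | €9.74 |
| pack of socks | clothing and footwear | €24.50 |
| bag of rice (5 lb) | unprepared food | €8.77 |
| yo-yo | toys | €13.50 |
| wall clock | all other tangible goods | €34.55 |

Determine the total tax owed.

Side table €102.70: home furniture → 3.5% → €3.59
Umbrella €38.17: all other tangible goods → 4% → €1.53
Phone case €37.65: all other tangible goods → 4% → €1.51
Snow pants €121.05: clothing and footwear → 0% → €0.00
Canvas tote bag €14.59: all other tangible goods → 4% → €0.58
Craft lager (4-pack) €9.74: beer, wine and spirits → 12.25% → €1.19
Pack of socks €24.50: clothing and footwear → 0% → €0.00
Bag of rice (5 lb) €8.77: unprepared food → 4% → €0.35
Yo-yo €13.50: toys → 3.75% → €0.51
Wall clock €34.55: all other tangible goods → 4% → €1.38
Total tax = €3.59 + €1.53 + €1.51 + €0.58 + €1.19 + €0.35 + €0.51 + €1.38 = €10.64

€10.64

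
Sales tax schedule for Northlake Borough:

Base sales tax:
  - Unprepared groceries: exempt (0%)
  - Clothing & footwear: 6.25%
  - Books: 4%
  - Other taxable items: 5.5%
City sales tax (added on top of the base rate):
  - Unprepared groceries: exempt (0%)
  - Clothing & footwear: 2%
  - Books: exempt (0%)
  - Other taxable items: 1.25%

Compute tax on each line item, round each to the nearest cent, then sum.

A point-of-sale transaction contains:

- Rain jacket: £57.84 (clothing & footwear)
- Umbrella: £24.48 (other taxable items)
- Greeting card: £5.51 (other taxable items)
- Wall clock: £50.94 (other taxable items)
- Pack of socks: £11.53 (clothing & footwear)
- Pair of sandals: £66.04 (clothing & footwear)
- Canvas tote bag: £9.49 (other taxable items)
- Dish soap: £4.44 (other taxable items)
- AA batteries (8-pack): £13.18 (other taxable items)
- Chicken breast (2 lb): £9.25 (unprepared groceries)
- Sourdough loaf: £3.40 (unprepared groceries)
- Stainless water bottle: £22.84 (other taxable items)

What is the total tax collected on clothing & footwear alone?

£11.17

Rain jacket £57.84: clothing & footwear → 6.25% + 2% city = 8.25% → £4.77
Pack of socks £11.53: clothing & footwear → 6.25% + 2% city = 8.25% → £0.95
Pair of sandals £66.04: clothing & footwear → 6.25% + 2% city = 8.25% → £5.45
Tax on clothing & footwear = £4.77 + £0.95 + £5.45 = £11.17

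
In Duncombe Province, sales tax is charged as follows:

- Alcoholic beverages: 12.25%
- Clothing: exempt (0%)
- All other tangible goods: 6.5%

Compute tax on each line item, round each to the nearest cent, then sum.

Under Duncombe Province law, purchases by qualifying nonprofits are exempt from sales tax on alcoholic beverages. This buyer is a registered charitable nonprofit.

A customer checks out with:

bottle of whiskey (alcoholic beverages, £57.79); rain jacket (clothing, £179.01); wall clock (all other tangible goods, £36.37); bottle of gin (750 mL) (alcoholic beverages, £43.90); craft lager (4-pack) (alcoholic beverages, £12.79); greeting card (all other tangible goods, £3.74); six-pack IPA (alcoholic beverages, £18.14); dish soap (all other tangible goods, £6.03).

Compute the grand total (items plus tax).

Bottle of whiskey £57.79: alcoholic beverages, buyer-exempt → 0% → £0.00
Rain jacket £179.01: clothing → 0% → £0.00
Wall clock £36.37: all other tangible goods → 6.5% → £2.36
Bottle of gin (750 mL) £43.90: alcoholic beverages, buyer-exempt → 0% → £0.00
Craft lager (4-pack) £12.79: alcoholic beverages, buyer-exempt → 0% → £0.00
Greeting card £3.74: all other tangible goods → 6.5% → £0.24
Six-pack IPA £18.14: alcoholic beverages, buyer-exempt → 0% → £0.00
Dish soap £6.03: all other tangible goods → 6.5% → £0.39
Subtotal = £357.77; tax = £2.99; total due = £360.76

£360.76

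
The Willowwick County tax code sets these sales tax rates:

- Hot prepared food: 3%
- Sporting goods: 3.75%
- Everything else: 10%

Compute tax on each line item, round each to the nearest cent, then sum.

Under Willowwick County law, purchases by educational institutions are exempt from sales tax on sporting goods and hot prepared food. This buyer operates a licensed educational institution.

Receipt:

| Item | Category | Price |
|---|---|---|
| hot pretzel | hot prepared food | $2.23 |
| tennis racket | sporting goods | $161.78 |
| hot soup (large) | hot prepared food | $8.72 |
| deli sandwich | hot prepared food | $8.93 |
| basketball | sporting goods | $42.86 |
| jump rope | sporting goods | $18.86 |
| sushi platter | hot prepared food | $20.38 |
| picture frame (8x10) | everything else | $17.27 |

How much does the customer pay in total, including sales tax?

$282.76

Hot pretzel $2.23: hot prepared food, buyer-exempt → 0% → $0.00
Tennis racket $161.78: sporting goods, buyer-exempt → 0% → $0.00
Hot soup (large) $8.72: hot prepared food, buyer-exempt → 0% → $0.00
Deli sandwich $8.93: hot prepared food, buyer-exempt → 0% → $0.00
Basketball $42.86: sporting goods, buyer-exempt → 0% → $0.00
Jump rope $18.86: sporting goods, buyer-exempt → 0% → $0.00
Sushi platter $20.38: hot prepared food, buyer-exempt → 0% → $0.00
Picture frame (8x10) $17.27: everything else → 10% → $1.73
Subtotal = $281.03; tax = $1.73; total due = $282.76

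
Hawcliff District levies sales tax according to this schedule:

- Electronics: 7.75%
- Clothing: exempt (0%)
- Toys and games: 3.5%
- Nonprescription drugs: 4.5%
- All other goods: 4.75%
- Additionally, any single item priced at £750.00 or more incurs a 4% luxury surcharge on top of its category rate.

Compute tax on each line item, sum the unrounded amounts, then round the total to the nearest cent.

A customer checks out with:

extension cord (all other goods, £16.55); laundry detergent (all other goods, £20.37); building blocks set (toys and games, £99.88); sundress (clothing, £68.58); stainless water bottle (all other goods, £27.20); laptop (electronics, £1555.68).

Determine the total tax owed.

Extension cord £16.55: all other goods → 4.75% → £0.786125
Laundry detergent £20.37: all other goods → 4.75% → £0.967575
Building blocks set £99.88: toys and games → 3.5% → £3.4958
Sundress £68.58: clothing → 0% → £0.00
Stainless water bottle £27.20: all other goods → 4.75% → £1.292
Laptop £1555.68: electronics → 7.75% + 4% surcharge = 11.75% → £182.7924
Unrounded tax sum = £189.3339 → £189.33

£189.33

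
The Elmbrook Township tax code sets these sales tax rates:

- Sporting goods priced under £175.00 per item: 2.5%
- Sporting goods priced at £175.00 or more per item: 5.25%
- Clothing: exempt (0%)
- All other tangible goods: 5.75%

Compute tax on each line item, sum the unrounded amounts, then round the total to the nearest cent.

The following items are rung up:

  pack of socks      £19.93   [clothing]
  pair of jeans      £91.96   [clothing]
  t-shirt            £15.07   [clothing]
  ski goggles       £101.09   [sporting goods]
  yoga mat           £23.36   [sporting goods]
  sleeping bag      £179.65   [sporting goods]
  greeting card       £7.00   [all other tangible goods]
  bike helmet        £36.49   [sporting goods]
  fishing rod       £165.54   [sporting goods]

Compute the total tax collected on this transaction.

Pack of socks £19.93: clothing → 0% → £0.00
Pair of jeans £91.96: clothing → 0% → £0.00
T-shirt £15.07: clothing → 0% → £0.00
Ski goggles £101.09: sporting goods, under £175.00 → 2.5% → £2.52725
Yoga mat £23.36: sporting goods, under £175.00 → 2.5% → £0.584
Sleeping bag £179.65: sporting goods, £175.00 or more → 5.25% → £9.431625
Greeting card £7.00: all other tangible goods → 5.75% → £0.4025
Bike helmet £36.49: sporting goods, under £175.00 → 2.5% → £0.91225
Fishing rod £165.54: sporting goods, under £175.00 → 2.5% → £4.1385
Unrounded tax sum = £17.996125 → £18.00

£18.00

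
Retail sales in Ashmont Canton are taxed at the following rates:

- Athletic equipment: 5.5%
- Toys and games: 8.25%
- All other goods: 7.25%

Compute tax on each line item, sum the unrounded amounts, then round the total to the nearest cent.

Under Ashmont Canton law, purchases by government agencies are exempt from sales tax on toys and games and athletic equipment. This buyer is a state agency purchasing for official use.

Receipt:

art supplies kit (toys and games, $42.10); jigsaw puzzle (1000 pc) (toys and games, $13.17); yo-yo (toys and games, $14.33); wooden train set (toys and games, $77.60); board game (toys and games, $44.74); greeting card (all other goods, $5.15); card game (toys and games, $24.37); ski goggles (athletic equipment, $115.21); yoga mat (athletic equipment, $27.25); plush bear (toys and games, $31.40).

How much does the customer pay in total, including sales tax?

$395.69

Art supplies kit $42.10: toys and games, buyer-exempt → 0% → $0.00
Jigsaw puzzle (1000 pc) $13.17: toys and games, buyer-exempt → 0% → $0.00
Yo-yo $14.33: toys and games, buyer-exempt → 0% → $0.00
Wooden train set $77.60: toys and games, buyer-exempt → 0% → $0.00
Board game $44.74: toys and games, buyer-exempt → 0% → $0.00
Greeting card $5.15: all other goods → 7.25% → $0.373375
Card game $24.37: toys and games, buyer-exempt → 0% → $0.00
Ski goggles $115.21: athletic equipment, buyer-exempt → 0% → $0.00
Yoga mat $27.25: athletic equipment, buyer-exempt → 0% → $0.00
Plush bear $31.40: toys and games, buyer-exempt → 0% → $0.00
Subtotal = $395.32; unrounded tax = $0.373375 → $0.37; total due = $395.69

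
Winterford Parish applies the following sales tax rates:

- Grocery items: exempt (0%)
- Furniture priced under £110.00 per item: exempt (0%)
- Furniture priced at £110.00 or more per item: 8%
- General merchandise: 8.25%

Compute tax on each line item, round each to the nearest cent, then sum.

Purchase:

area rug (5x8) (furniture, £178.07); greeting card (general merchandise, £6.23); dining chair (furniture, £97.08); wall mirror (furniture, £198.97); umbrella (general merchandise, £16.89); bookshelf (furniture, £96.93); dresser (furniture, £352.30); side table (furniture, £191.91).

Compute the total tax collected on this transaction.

Area rug (5x8) £178.07: furniture, £110.00 or more → 8% → £14.25
Greeting card £6.23: general merchandise → 8.25% → £0.51
Dining chair £97.08: furniture, under £110.00 → 0% → £0.00
Wall mirror £198.97: furniture, £110.00 or more → 8% → £15.92
Umbrella £16.89: general merchandise → 8.25% → £1.39
Bookshelf £96.93: furniture, under £110.00 → 0% → £0.00
Dresser £352.30: furniture, £110.00 or more → 8% → £28.18
Side table £191.91: furniture, £110.00 or more → 8% → £15.35
Total tax = £14.25 + £0.51 + £15.92 + £1.39 + £28.18 + £15.35 = £75.60

£75.60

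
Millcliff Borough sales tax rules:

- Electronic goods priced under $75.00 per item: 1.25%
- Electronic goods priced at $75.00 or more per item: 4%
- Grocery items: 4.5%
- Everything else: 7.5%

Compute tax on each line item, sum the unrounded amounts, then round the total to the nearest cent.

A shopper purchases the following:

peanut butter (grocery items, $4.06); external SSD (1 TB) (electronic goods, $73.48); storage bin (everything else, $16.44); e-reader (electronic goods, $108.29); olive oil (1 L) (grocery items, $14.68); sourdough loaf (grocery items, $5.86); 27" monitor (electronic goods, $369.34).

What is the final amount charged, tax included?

$614.51

Peanut butter $4.06: grocery items → 4.5% → $0.1827
External SSD (1 TB) $73.48: electronic goods, under $75.00 → 1.25% → $0.9185
Storage bin $16.44: everything else → 7.5% → $1.233
E-reader $108.29: electronic goods, $75.00 or more → 4% → $4.3316
Olive oil (1 L) $14.68: grocery items → 4.5% → $0.6606
Sourdough loaf $5.86: grocery items → 4.5% → $0.2637
27" monitor $369.34: electronic goods, $75.00 or more → 4% → $14.7736
Subtotal = $592.15; unrounded tax = $22.3637 → $22.36; total due = $614.51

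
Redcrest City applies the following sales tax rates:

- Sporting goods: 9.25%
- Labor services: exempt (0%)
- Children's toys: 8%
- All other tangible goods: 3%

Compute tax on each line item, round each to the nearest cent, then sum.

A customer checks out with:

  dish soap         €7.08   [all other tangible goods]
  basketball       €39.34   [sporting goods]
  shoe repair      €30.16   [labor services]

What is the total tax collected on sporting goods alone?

Basketball €39.34: sporting goods → 9.25% → €3.64
Tax on sporting goods = €3.64

€3.64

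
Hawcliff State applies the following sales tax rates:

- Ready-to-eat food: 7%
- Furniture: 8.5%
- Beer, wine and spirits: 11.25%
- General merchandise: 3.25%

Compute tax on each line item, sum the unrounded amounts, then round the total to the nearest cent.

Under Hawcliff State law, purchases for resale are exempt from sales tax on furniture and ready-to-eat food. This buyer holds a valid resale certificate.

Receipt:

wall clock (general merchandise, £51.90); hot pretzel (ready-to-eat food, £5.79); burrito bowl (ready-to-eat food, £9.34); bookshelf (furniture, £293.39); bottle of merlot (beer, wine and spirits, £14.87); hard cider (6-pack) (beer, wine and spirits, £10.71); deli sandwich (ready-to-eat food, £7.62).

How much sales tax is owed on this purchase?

Wall clock £51.90: general merchandise → 3.25% → £1.68675
Hot pretzel £5.79: ready-to-eat food, buyer-exempt → 0% → £0.00
Burrito bowl £9.34: ready-to-eat food, buyer-exempt → 0% → £0.00
Bookshelf £293.39: furniture, buyer-exempt → 0% → £0.00
Bottle of merlot £14.87: beer, wine and spirits → 11.25% → £1.672875
Hard cider (6-pack) £10.71: beer, wine and spirits → 11.25% → £1.204875
Deli sandwich £7.62: ready-to-eat food, buyer-exempt → 0% → £0.00
Unrounded tax sum = £4.5645 → £4.56

£4.56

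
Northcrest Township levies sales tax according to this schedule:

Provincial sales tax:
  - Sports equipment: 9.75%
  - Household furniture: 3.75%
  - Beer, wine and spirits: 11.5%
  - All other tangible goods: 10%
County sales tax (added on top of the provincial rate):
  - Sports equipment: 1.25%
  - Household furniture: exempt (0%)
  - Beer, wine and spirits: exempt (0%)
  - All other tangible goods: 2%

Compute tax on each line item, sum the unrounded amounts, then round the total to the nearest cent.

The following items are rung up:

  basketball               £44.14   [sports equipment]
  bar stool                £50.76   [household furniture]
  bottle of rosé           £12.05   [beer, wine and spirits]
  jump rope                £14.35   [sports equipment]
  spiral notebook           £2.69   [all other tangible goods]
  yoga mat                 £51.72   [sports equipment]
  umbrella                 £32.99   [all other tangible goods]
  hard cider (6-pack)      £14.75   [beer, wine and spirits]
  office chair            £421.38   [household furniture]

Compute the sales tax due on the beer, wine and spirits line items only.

Bottle of rosé £12.05: beer, wine and spirits → 11.5% + 0% county = 11.5% → £1.38575
Hard cider (6-pack) £14.75: beer, wine and spirits → 11.5% + 0% county = 11.5% → £1.69625
Tax on beer, wine and spirits: unrounded sum = £3.082 → £3.08

£3.08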